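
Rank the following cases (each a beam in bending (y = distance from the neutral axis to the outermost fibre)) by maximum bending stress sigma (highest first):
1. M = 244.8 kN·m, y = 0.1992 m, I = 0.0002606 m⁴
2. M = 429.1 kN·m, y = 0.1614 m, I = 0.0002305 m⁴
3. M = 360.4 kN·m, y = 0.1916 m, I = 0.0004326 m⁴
Model: a beam in bending (y = distance from the neutral axis to the outermost fibre), so sigma = (M·y) / I (SI units).
  Case 1: sigma = (244800 × 0.1992) / 0.0002606 = 1.871 × 10⁸ Pa = 187.1 MPa
  Case 2: sigma = (429100 × 0.1614) / 0.0002305 = 3.005 × 10⁸ Pa = 300.5 MPa
  Case 3: sigma = (360400 × 0.1916) / 0.0004326 = 1.596 × 10⁸ Pa = 159.6 MPa
Ordering: 300.5 MPa (case 2) > 187.1 MPa (case 1) > 159.6 MPa (case 3)
Final answer: 2, 1, 3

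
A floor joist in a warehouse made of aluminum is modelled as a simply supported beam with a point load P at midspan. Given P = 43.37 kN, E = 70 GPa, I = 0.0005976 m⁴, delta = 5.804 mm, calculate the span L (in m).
Model: a simply supported beam with a point load P at midspan, so delta = (P·L^3) / (48·E·I).
Solve for L: L = ((48·delta·E·I) / P)^(1/3).
Convert to SI units:
  P = 43.37 kN = 43370 N
  E = 70 GPa = 7 × 10¹⁰ Pa
  delta = 5.804 mm = 0.005804 m
Substitute:
  L = ((48 × 0.005804 × (7 × 10¹⁰) × 0.0005976) / 43370)^(1/3)
  L = 6.453 m
Final answer: L = 6.453 m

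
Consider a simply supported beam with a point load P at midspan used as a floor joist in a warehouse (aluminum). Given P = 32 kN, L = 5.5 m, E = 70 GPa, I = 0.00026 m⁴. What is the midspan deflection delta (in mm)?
Model: a simply supported beam with a point load P at midspan, so delta = (P·L^3) / (48·E·I).
Convert to SI units:
  P = 32 kN = 32000 N
  E = 70 GPa = 7 × 10¹⁰ Pa
Substitute:
  delta = (32000 × 5.5^3) / (48 × (7 × 10¹⁰) × 0.00026)
  delta = 0.006094 m
Convert: delta = 0.006094 m = 6.094 mm
Final answer: delta = 6.094 mm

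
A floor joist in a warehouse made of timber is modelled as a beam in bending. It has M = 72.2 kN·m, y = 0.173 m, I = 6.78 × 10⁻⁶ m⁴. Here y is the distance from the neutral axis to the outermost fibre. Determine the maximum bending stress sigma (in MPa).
Model: a beam in bending, so sigma = (M·y) / I.
Convert to SI units:
  M = 72.2 kN·m = 72200 N·m
Substitute:
  sigma = (72200 × 0.173) / (6.78 × 10⁻⁶)
  sigma = 1.842 × 10⁹ Pa
Convert: sigma = 1.842 × 10⁹ Pa = 1842 MPa
Final answer: sigma = 1842 MPa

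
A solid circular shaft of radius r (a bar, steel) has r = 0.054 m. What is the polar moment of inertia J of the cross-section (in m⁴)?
Model: a solid circular shaft of radius r, so J = (π·r^4) / 2.
Substitute:
  J = (π × 0.054^4) / 2
  J = 1.336 × 10⁻⁵ m⁴
Final answer: J = 1.336 × 10⁻⁵ m⁴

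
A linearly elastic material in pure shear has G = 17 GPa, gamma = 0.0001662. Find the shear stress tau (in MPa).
Model: a linearly elastic material in pure shear, so tau = G·gamma.
Convert to SI units:
  G = 17 GPa = 1.7 × 10¹⁰ Pa
Substitute:
  tau = (1.7 × 10¹⁰) × 0.0001662
  tau = 2.825 × 10⁶ Pa
Convert: tau = 2.825 × 10⁶ Pa = 2.825 MPa
Final answer: tau = 2.825 MPa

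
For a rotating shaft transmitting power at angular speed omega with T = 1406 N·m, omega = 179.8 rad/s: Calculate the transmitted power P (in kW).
Model: a rotating shaft transmitting power at angular speed omega, so P = T·omega.
Substitute:
  P = 1406 × 179.8
  P = 252800 W
Convert: P = 252800 W = 252.8 kW
Final answer: P = 252.8 kW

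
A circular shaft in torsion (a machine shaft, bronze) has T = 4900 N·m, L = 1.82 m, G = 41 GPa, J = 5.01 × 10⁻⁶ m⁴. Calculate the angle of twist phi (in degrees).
Model: a circular shaft in torsion, so phi = (T·L) / (G·J).
Convert to SI units:
  G = 41 GPa = 4.1 × 10¹⁰ Pa
Substitute:
  phi = (4900 × 1.82) / ((4.1 × 10¹⁰) × (5.01 × 10⁻⁶))
  phi = 0.04342 rad
Convert to degrees: phi = 0.04342 × 180/π = 2.488°
Final answer: phi = 2.488°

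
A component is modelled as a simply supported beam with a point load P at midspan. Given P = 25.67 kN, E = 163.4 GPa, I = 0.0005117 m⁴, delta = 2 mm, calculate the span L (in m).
Model: a simply supported beam with a point load P at midspan, so delta = (P·L^3) / (48·E·I).
Solve for L: L = ((48·delta·E·I) / P)^(1/3).
Convert to SI units:
  P = 25.67 kN = 25670 N
  E = 163.4 GPa = 1.634 × 10¹¹ Pa
  delta = 2 mm = 0.002 m
Substitute:
  L = ((48 × 0.002 × (1.634 × 10¹¹) × 0.0005117) / 25670)^(1/3)
  L = 6.787 m
Final answer: L = 6.787 m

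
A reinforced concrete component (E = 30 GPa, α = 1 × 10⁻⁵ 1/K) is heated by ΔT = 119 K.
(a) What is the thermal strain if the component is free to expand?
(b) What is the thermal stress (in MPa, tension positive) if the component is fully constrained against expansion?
(a) Free thermal strain ε_th = α·ΔT = (1 × 10⁻⁵) × 119 = 0.00119
(b) Fully constrained, the expansion is suppressed, so σ = -E·α·ΔT. Convert E = 30 GPa = 3 × 10¹⁰ Pa.
  σ = -(3 × 10¹⁰) × (1 × 10⁻⁵) × 119 = -3.57 × 10⁷ Pa = -35.7 MPa (compressive)
Final answer: (a) ε_th = 0.00119, (b) σ = -35.7 MPa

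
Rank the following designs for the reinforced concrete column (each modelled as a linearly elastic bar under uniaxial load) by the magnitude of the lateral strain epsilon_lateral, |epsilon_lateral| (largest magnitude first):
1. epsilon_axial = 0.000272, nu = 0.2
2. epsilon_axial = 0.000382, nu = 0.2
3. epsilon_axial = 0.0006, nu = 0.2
Model: a linearly elastic bar under uniaxial load, so epsilon_lateral = -nu·epsilon_axial (SI units).
  Case 1: epsilon_lateral = -(0.2 × 0.000272) = -5.44 × 10⁻⁵
  Case 2: epsilon_lateral = -(0.2 × 0.000382) = -7.64 × 10⁻⁵
  Case 3: epsilon_lateral = -(0.2 × 0.0006) = -0.00012
Ordering by |epsilon_lateral|: 0.00012 (case 3) > 7.64 × 10⁻⁵ (case 2) > 5.44 × 10⁻⁵ (case 1)
Final answer: 3, 2, 1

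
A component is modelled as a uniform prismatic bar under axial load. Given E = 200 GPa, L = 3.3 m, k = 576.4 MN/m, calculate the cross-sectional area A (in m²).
Model: a uniform prismatic bar under axial load, so k = (A·E) / L.
Solve for A: A = (k·L) / E.
Convert to SI units:
  E = 200 GPa = 2 × 10¹¹ Pa
  k = 576.4 MN/m = 5.764 × 10⁸ N/m
Substitute:
  A = ((5.764 × 10⁸) × 3.3) / (2 × 10¹¹)
  A = 0.009511 m²
Final answer: A = 0.009511 m²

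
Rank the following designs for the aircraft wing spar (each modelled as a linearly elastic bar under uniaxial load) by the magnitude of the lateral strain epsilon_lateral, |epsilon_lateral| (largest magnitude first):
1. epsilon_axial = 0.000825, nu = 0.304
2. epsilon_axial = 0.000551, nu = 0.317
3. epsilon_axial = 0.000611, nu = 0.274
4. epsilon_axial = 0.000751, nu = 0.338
Model: a linearly elastic bar under uniaxial load, so epsilon_lateral = -nu·epsilon_axial (SI units).
  Case 1: epsilon_lateral = -(0.304 × 0.000825) = -0.0002508
  Case 2: epsilon_lateral = -(0.317 × 0.000551) = -0.0001747
  Case 3: epsilon_lateral = -(0.274 × 0.000611) = -0.0001674
  Case 4: epsilon_lateral = -(0.338 × 0.000751) = -0.0002538
Ordering by |epsilon_lateral|: 0.0002538 (case 4) > 0.0002508 (case 1) > 0.0001747 (case 2) > 0.0001674 (case 3)
Final answer: 4, 1, 2, 3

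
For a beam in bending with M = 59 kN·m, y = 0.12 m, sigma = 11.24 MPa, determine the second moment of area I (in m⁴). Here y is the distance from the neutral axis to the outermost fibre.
Model: a beam in bending, so sigma = (M·y) / I.
Solve for I: I = (M·y) / sigma.
Convert to SI units:
  M = 59 kN·m = 59000 N·m
  sigma = 11.24 MPa = 1.124 × 10⁷ Pa
Substitute:
  I = (59000 × 0.12) / (1.124 × 10⁷)
  I = 0.0006299 m⁴
Final answer: I = 0.0006299 m⁴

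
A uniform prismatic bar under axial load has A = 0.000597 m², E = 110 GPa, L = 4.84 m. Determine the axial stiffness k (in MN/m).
Model: a uniform prismatic bar under axial load, so k = (A·E) / L.
Convert to SI units:
  E = 110 GPa = 1.1 × 10¹¹ Pa
Substitute:
  k = (0.000597 × (1.1 × 10¹¹)) / 4.84
  k = 1.357 × 10⁷ N/m
Convert: k = 1.357 × 10⁷ N/m = 13.57 MN/m
Final answer: k = 13.57 MN/m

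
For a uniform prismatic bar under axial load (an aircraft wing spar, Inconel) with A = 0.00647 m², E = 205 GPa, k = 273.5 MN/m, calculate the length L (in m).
Model: a uniform prismatic bar under axial load, so k = (A·E) / L.
Solve for L: L = (A·E) / k.
Convert to SI units:
  E = 205 GPa = 2.05 × 10¹¹ Pa
  k = 273.5 MN/m = 2.735 × 10⁸ N/m
Substitute:
  L = (0.00647 × (2.05 × 10¹¹)) / (2.735 × 10⁸)
  L = 4.85 m
Final answer: L = 4.85 m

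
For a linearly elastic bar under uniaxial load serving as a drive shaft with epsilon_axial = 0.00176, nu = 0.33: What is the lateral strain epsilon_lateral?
Model: a linearly elastic bar under uniaxial load, so epsilon_lateral = -nu·epsilon_axial.
Substitute:
  epsilon_lateral = -(0.33 × 0.00176)
  epsilon_lateral = -0.0005808
Final answer: epsilon_lateral = -0.0005808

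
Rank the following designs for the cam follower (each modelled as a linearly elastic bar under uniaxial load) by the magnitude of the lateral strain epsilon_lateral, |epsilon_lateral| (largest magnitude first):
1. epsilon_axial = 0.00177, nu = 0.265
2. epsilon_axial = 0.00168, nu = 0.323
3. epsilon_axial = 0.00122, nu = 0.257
Model: a linearly elastic bar under uniaxial load, so epsilon_lateral = -nu·epsilon_axial (SI units).
  Case 1: epsilon_lateral = -(0.265 × 0.00177) = -0.0004691
  Case 2: epsilon_lateral = -(0.323 × 0.00168) = -0.0005426
  Case 3: epsilon_lateral = -(0.257 × 0.00122) = -0.0003135
Ordering by |epsilon_lateral|: 0.0005426 (case 2) > 0.0004691 (case 1) > 0.0003135 (case 3)
Final answer: 2, 1, 3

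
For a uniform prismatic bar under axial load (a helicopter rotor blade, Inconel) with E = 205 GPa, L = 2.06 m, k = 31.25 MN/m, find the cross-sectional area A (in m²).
Model: a uniform prismatic bar under axial load, so k = (A·E) / L.
Solve for A: A = (k·L) / E.
Convert to SI units:
  E = 205 GPa = 2.05 × 10¹¹ Pa
  k = 31.25 MN/m = 3.125 × 10⁷ N/m
Substitute:
  A = ((3.125 × 10⁷) × 2.06) / (2.05 × 10¹¹)
  A = 0.000314 m²
Final answer: A = 0.000314 m²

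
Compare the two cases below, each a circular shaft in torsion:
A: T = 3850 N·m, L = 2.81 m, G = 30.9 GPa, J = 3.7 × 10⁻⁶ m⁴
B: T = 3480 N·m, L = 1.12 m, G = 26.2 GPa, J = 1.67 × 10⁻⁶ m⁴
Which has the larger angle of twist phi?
Model: a circular shaft in torsion, so phi = (T·L) / (G·J) (SI units).
  A: phi = (3850 × 2.81) / ((3.09 × 10¹⁰) × (3.7 × 10⁻⁶)) = 0.09463 rad = 5.422°
  B: phi = (3480 × 1.12) / ((2.62 × 10¹⁰) × (1.67 × 10⁻⁶)) = 0.08908 rad = 5.104°
5.422° > 5.104°, so A is larger.
Final answer: A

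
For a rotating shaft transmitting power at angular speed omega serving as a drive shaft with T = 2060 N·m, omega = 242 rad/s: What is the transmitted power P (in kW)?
Model: a rotating shaft transmitting power at angular speed omega, so P = T·omega.
Substitute:
  P = 2060 × 242
  P = 498500 W
Convert: P = 498500 W = 498.5 kW
Final answer: P = 498.5 kW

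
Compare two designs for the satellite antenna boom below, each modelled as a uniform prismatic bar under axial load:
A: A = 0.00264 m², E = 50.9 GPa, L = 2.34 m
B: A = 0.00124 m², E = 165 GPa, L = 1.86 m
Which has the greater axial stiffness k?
Model: a uniform prismatic bar under axial load, so k = (A·E) / L (SI units).
  A: k = (0.00264 × (5.09 × 10¹⁰)) / 2.34 = 5.743 × 10⁷ N/m = 57.43 MN/m
  B: k = (0.00124 × (1.65 × 10¹¹)) / 1.86 = 1.1 × 10⁸ N/m = 110 MN/m
110 MN/m > 57.43 MN/m, so B is larger.
Final answer: B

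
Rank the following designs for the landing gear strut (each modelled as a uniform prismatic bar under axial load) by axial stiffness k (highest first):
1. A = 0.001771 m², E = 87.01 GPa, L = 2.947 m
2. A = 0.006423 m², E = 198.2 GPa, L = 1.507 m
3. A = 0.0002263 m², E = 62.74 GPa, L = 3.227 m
Model: a uniform prismatic bar under axial load, so k = (A·E) / L (SI units).
  Case 1: k = (0.001771 × (8.701 × 10¹⁰)) / 2.947 = 5.229 × 10⁷ N/m = 52.29 MN/m
  Case 2: k = (0.006423 × (1.982 × 10¹¹)) / 1.507 = 8.448 × 10⁸ N/m = 844.8 MN/m
  Case 3: k = (0.0002263 × (6.274 × 10¹⁰)) / 3.227 = 4.4 × 10⁶ N/m = 4.4 MN/m
Ordering: 844.8 MN/m (case 2) > 52.29 MN/m (case 1) > 4.4 MN/m (case 3)
Final answer: 2, 1, 3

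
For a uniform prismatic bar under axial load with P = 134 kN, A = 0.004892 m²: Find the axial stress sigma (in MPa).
Model: a uniform prismatic bar under axial load, so sigma = P / A.
Convert to SI units:
  P = 134 kN = 134000 N
Substitute:
  sigma = 134000 / 0.004892
  sigma = 2.739 × 10⁷ Pa
Convert: sigma = 2.739 × 10⁷ Pa = 27.39 MPa
Final answer: sigma = 27.39 MPa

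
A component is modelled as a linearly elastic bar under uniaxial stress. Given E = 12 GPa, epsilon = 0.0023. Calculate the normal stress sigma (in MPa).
Model: a linearly elastic bar under uniaxial stress, so sigma = E·epsilon.
Convert to SI units:
  E = 12 GPa = 1.2 × 10¹⁰ Pa
Substitute:
  sigma = (1.2 × 10¹⁰) × 0.0023
  sigma = 2.76 × 10⁷ Pa
Convert: sigma = 2.76 × 10⁷ Pa = 27.6 MPa
Final answer: sigma = 27.6 MPa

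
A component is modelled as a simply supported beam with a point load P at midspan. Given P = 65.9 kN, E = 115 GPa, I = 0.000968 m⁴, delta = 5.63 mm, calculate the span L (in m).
Model: a simply supported beam with a point load P at midspan, so delta = (P·L^3) / (48·E·I).
Solve for L: L = ((48·delta·E·I) / P)^(1/3).
Convert to SI units:
  P = 65.9 kN = 65900 N
  E = 115 GPa = 1.15 × 10¹¹ Pa
  delta = 5.63 mm = 0.00563 m
Substitute:
  L = ((48 × 0.00563 × (1.15 × 10¹¹) × 0.000968) / 65900)^(1/3)
  L = 7.7 m
Final answer: L = 7.7 m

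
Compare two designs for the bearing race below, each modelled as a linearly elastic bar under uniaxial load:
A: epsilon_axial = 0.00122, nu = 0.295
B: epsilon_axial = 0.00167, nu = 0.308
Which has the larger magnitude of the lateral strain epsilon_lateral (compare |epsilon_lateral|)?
Model: a linearly elastic bar under uniaxial load, so epsilon_lateral = -nu·epsilon_axial (SI units).
  A: epsilon_lateral = -(0.295 × 0.00122) = -0.0003599
  B: epsilon_lateral = -(0.308 × 0.00167) = -0.0005144
|epsilon_lateral|: A = 0.0003599, B = 0.0005144, so B is larger in magnitude.
Final answer: B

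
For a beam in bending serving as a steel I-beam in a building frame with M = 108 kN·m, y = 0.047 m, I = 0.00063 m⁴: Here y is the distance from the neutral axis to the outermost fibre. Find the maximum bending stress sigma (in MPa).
Model: a beam in bending, so sigma = (M·y) / I.
Convert to SI units:
  M = 108 kN·m = 108000 N·m
Substitute:
  sigma = (108000 × 0.047) / 0.00063
  sigma = 8.057 × 10⁶ Pa
Convert: sigma = 8.057 × 10⁶ Pa = 8.057 MPa
Final answer: sigma = 8.057 MPa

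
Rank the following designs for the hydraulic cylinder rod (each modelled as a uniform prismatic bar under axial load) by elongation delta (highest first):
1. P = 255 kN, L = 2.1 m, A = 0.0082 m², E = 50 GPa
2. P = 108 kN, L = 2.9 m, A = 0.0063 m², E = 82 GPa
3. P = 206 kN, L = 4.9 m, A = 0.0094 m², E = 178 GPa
Model: a uniform prismatic bar under axial load, so delta = (P·L) / (A·E) (SI units).
  Case 1: delta = (255000 × 2.1) / (0.0082 × (5 × 10¹⁰)) = 0.001306 m = 1.306 mm
  Case 2: delta = (108000 × 2.9) / (0.0063 × (8.2 × 10¹⁰)) = 0.0006063 m = 0.6063 mm
  Case 3: delta = (206000 × 4.9) / (0.0094 × (1.78 × 10¹¹)) = 0.0006033 m = 0.6033 mm
Ordering: 1.306 mm (case 1) > 0.6063 mm (case 2) > 0.6033 mm (case 3)
Final answer: 1, 2, 3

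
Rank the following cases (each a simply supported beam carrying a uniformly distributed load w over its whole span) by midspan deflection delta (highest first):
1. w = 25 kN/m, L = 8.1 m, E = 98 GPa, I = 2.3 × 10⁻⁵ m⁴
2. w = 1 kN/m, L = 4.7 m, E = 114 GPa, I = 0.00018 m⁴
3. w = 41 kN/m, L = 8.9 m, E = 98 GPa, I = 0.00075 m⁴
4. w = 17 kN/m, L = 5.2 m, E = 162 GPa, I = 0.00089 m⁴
Model: a simply supported beam carrying a uniformly distributed load w over its whole span, so delta = (5·w·L^4) / (384·E·I) (SI units).
  Case 1: delta = (5 × 25000 × 8.1^4) / (384 × (9.8 × 10¹⁰) × (2.3 × 10⁻⁵)) = 0.6217 m = 621.7 mm
  Case 2: delta = (5 × 1000 × 4.7^4) / (384 × (1.14 × 10¹¹) × 0.00018) = 0.0003096 m = 0.3096 mm
  Case 3: delta = (5 × 41000 × 8.9^4) / (384 × (9.8 × 10¹⁰) × 0.00075) = 0.04557 m = 45.57 mm
  Case 4: delta = (5 × 17000 × 5.2^4) / (384 × (1.62 × 10¹¹) × 0.00089) = 0.001123 m = 1.123 mm
Ordering: 621.7 mm (case 1) > 45.57 mm (case 3) > 1.123 mm (case 4) > 0.3096 mm (case 2)
Final answer: 1, 3, 4, 2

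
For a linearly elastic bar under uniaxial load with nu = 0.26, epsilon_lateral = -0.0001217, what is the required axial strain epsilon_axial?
Model: a linearly elastic bar under uniaxial load, so epsilon_lateral = -nu·epsilon_axial.
Solve for epsilon_axial: epsilon_axial = -epsilon_lateral / nu.
Substitute:
  epsilon_axial = -(-0.0001217) / 0.26
  epsilon_axial = 0.0004681
Final answer: epsilon_axial = 0.0004681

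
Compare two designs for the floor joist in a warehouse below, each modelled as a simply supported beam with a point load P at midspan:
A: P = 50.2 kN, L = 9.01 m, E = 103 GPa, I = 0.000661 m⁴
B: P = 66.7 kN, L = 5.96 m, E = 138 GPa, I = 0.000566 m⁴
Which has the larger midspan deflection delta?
Model: a simply supported beam with a point load P at midspan, so delta = (P·L^3) / (48·E·I) (SI units).
  A: delta = (50200 × 9.01^3) / (48 × (1.03 × 10¹¹) × 0.000661) = 0.01124 m = 11.24 mm
  B: delta = (66700 × 5.96^3) / (48 × (1.38 × 10¹¹) × 0.000566) = 0.003766 m = 3.766 mm
11.24 mm > 3.766 mm, so A is larger.
Final answer: A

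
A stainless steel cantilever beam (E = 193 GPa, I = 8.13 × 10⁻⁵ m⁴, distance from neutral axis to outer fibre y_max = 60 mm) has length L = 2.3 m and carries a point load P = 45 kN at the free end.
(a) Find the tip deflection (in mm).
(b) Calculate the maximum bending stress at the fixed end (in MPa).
(a) Tip deflection of a cantilever with an end point load: δ = P·L^3 / (3·E·I). Convert P = 45 kN = 45000 N, E = 193 GPa = 1.93 × 10¹¹ Pa.
  δ = (45000 × 2.3^3) / (3 × (1.93 × 10¹¹) × (8.13 × 10⁻⁵)) = 0.01163 m = 11.63 mm
(b) Maximum bending moment at the fixed end: M = P·L = 45000 × 2.3 = 103500 N·m. Convert y_max = 60 mm = 0.06 m.
  σ = M·y_max / I = (103500 × 0.06) / (8.13 × 10⁻⁵) = 7.638 × 10⁷ Pa = 76.38 MPa
Final answer: (a) δ = 11.63 mm, (b) σ = 76.38 MPa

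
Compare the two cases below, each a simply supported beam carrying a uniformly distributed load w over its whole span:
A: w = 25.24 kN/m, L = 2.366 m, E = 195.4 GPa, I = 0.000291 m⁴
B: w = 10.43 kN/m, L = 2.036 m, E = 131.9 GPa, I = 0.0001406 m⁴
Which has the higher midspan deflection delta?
Model: a simply supported beam carrying a uniformly distributed load w over its whole span, so delta = (5·w·L^4) / (384·E·I) (SI units).
  A: delta = (5 × 25240 × 2.366^4) / (384 × (1.954 × 10¹¹) × 0.000291) = 0.0001811 m = 0.1811 mm
  B: delta = (5 × 10430 × 2.036^4) / (384 × (1.319 × 10¹¹) × 0.0001406) = 0.0001258 m = 0.1258 mm
0.1811 mm > 0.1258 mm, so A is larger.
Final answer: A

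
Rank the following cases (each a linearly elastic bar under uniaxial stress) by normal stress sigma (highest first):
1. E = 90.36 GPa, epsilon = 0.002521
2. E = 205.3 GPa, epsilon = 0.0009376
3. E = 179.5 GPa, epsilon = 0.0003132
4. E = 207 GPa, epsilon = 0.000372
Model: a linearly elastic bar under uniaxial stress, so sigma = E·epsilon (SI units).
  Case 1: sigma = (9.036 × 10¹⁰) × 0.002521 = 2.278 × 10⁸ Pa = 227.8 MPa
  Case 2: sigma = (2.053 × 10¹¹) × 0.0009376 = 1.925 × 10⁸ Pa = 192.5 MPa
  Case 3: sigma = (1.795 × 10¹¹) × 0.0003132 = 5.622 × 10⁷ Pa = 56.22 MPa
  Case 4: sigma = (2.07 × 10¹¹) × 0.000372 = 7.7 × 10⁷ Pa = 77 MPa
Ordering: 227.8 MPa (case 1) > 192.5 MPa (case 2) > 77 MPa (case 4) > 56.22 MPa (case 3)
Final answer: 1, 2, 4, 3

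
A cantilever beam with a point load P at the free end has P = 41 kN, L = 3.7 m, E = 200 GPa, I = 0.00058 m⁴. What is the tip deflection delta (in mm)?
Model: a cantilever beam with a point load P at the free end, so delta = (P·L^3) / (3·E·I).
Convert to SI units:
  P = 41 kN = 41000 N
  E = 200 GPa = 2 × 10¹¹ Pa
Substitute:
  delta = (41000 × 3.7^3) / (3 × (2 × 10¹¹) × 0.00058)
  delta = 0.005968 m
Convert: delta = 0.005968 m = 5.968 mm
Final answer: delta = 5.968 mm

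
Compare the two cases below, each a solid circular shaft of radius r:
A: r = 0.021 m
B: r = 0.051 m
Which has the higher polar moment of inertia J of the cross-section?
Model: a solid circular shaft of radius r, so J = (π·r^4) / 2 (SI units).
  A: J = (π × 0.021^4) / 2 = 3.055 × 10⁻⁷ m⁴
  B: J = (π × 0.051^4) / 2 = 1.063 × 10⁻⁵ m⁴
1.063 × 10⁻⁵ m⁴ > 3.055 × 10⁻⁷ m⁴, so B is larger.
Final answer: B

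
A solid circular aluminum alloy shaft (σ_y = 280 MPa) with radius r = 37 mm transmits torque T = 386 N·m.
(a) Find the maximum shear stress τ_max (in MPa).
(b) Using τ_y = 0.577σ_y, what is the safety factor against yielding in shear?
(a) For a solid circular shaft, τ_max = T·r/J with J = π·r^4/2, i.e. τ_max = 2·T / (π·r^3). Convert r = 37 mm = 0.037 m.
  τ_max = (2 × 386) / (π × 0.037^3) = 4.851 × 10⁶ Pa = 4.851 MPa
(b) τ_y = 0.577 × 280 = 161.56 MPa
  SF = τ_y/τ_max = 161.56 / 4.851 = 33.3
Final answer: (a) τ_max = 4.851 MPa, (b) SF = 33.3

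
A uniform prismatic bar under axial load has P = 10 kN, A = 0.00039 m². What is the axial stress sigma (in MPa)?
Model: a uniform prismatic bar under axial load, so sigma = P / A.
Convert to SI units:
  P = 10 kN = 10000 N
Substitute:
  sigma = 10000 / 0.00039
  sigma = 2.564 × 10⁷ Pa
Convert: sigma = 2.564 × 10⁷ Pa = 25.64 MPa
Final answer: sigma = 25.64 MPa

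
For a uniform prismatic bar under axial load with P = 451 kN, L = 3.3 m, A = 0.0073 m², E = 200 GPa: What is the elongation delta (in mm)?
Model: a uniform prismatic bar under axial load, so delta = (P·L) / (A·E).
Convert to SI units:
  P = 451 kN = 451000 N
  E = 200 GPa = 2 × 10¹¹ Pa
Substitute:
  delta = (451000 × 3.3) / (0.0073 × (2 × 10¹¹))
  delta = 0.001019 m
Convert: delta = 0.001019 m = 1.019 mm
Final answer: delta = 1.019 mm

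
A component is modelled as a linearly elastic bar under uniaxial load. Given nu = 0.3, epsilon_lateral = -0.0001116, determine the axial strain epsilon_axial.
Model: a linearly elastic bar under uniaxial load, so epsilon_lateral = -nu·epsilon_axial.
Solve for epsilon_axial: epsilon_axial = -epsilon_lateral / nu.
Substitute:
  epsilon_axial = -(-0.0001116) / 0.3
  epsilon_axial = 0.000372
Final answer: epsilon_axial = 0.000372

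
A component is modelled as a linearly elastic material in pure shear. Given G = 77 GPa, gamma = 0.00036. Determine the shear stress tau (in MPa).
Model: a linearly elastic material in pure shear, so tau = G·gamma.
Convert to SI units:
  G = 77 GPa = 7.7 × 10¹⁰ Pa
Substitute:
  tau = (7.7 × 10¹⁰) × 0.00036
  tau = 2.772 × 10⁷ Pa
Convert: tau = 2.772 × 10⁷ Pa = 27.72 MPa
Final answer: tau = 27.72 MPa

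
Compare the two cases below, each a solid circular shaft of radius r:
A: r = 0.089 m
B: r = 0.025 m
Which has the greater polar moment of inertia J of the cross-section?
Model: a solid circular shaft of radius r, so J = (π·r^4) / 2 (SI units).
  A: J = (π × 0.089^4) / 2 = 9.856 × 10⁻⁵ m⁴
  B: J = (π × 0.025^4) / 2 = 6.136 × 10⁻⁷ m⁴
9.856 × 10⁻⁵ m⁴ > 6.136 × 10⁻⁷ m⁴, so A is larger.
Final answer: A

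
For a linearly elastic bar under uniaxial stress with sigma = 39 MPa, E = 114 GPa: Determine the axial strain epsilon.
Model: a linearly elastic bar under uniaxial stress, so epsilon = sigma / E.
Convert to SI units:
  sigma = 39 MPa = 3.9 × 10⁷ Pa
  E = 114 GPa = 1.14 × 10¹¹ Pa
Substitute:
  epsilon = (3.9 × 10⁷) / (1.14 × 10¹¹)
  epsilon = 0.0003421
Final answer: epsilon = 0.0003421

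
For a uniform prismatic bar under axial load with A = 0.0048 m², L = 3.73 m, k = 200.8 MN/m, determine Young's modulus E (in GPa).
Model: a uniform prismatic bar under axial load, so k = (A·E) / L.
Solve for E: E = (k·L) / A.
Convert to SI units:
  k = 200.8 MN/m = 2.008 × 10⁸ N/m
Substitute:
  E = ((2.008 × 10⁸) × 3.73) / 0.0048
  E = 1.56 × 10¹¹ Pa
Convert: E = 1.56 × 10¹¹ Pa = 156 GPa
Final answer: E = 156 GPa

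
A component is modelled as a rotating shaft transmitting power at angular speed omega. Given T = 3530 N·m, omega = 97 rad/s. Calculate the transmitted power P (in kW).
Model: a rotating shaft transmitting power at angular speed omega, so P = T·omega.
Substitute:
  P = 3530 × 97
  P = 342400 W
Convert: P = 342400 W = 342.4 kW
Final answer: P = 342.4 kW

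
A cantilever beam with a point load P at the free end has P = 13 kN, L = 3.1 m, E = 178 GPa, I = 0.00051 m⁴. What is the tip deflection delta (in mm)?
Model: a cantilever beam with a point load P at the free end, so delta = (P·L^3) / (3·E·I).
Convert to SI units:
  P = 13 kN = 13000 N
  E = 178 GPa = 1.78 × 10¹¹ Pa
Substitute:
  delta = (13000 × 3.1^3) / (3 × (1.78 × 10¹¹) × 0.00051)
  delta = 0.001422 m
Convert: delta = 0.001422 m = 1.422 mm
Final answer: delta = 1.422 mm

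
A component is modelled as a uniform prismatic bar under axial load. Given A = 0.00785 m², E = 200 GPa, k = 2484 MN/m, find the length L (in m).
Model: a uniform prismatic bar under axial load, so k = (A·E) / L.
Solve for L: L = (A·E) / k.
Convert to SI units:
  E = 200 GPa = 2 × 10¹¹ Pa
  k = 2484 MN/m = 2.484 × 10⁹ N/m
Substitute:
  L = (0.00785 × (2 × 10¹¹)) / (2.484 × 10⁹)
  L = 0.632 m
Final answer: L = 0.632 m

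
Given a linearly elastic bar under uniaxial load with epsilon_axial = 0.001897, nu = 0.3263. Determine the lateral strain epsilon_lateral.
Model: a linearly elastic bar under uniaxial load, so epsilon_lateral = -nu·epsilon_axial.
Substitute:
  epsilon_lateral = -(0.3263 × 0.001897)
  epsilon_lateral = -0.000619
Final answer: epsilon_lateral = -0.000619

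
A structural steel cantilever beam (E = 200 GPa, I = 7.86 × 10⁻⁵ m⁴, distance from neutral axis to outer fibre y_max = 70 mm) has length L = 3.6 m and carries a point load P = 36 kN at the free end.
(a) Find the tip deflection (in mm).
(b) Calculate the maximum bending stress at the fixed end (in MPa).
(a) Tip deflection of a cantilever with an end point load: δ = P·L^3 / (3·E·I). Convert P = 36 kN = 36000 N, E = 200 GPa = 2 × 10¹¹ Pa.
  δ = (36000 × 3.6^3) / (3 × (2 × 10¹¹) × (7.86 × 10⁻⁵)) = 0.03562 m = 35.62 mm
(b) Maximum bending moment at the fixed end: M = P·L = 36000 × 3.6 = 129600 N·m. Convert y_max = 70 mm = 0.07 m.
  σ = M·y_max / I = (129600 × 0.07) / (7.86 × 10⁻⁵) = 1.154 × 10⁸ Pa = 115.4 MPa
Final answer: (a) δ = 35.62 mm, (b) σ = 115.4 MPa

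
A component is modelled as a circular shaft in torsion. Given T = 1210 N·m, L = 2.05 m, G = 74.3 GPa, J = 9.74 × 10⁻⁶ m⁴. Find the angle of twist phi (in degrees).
Model: a circular shaft in torsion, so phi = (T·L) / (G·J).
Convert to SI units:
  G = 74.3 GPa = 7.43 × 10¹⁰ Pa
Substitute:
  phi = (1210 × 2.05) / ((7.43 × 10¹⁰) × (9.74 × 10⁻⁶))
  phi = 0.003428 rad
Convert to degrees: phi = 0.003428 × 180/π = 0.1964°
Final answer: phi = 0.1964°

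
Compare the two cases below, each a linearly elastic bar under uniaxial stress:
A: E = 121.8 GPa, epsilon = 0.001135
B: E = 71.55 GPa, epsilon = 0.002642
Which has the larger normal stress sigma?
Model: a linearly elastic bar under uniaxial stress, so sigma = E·epsilon (SI units).
  A: sigma = (1.218 × 10¹¹) × 0.001135 = 1.382 × 10⁸ Pa = 138.2 MPa
  B: sigma = (7.155 × 10¹⁰) × 0.002642 = 1.89 × 10⁸ Pa = 189 MPa
189 MPa > 138.2 MPa, so B is larger.
Final answer: B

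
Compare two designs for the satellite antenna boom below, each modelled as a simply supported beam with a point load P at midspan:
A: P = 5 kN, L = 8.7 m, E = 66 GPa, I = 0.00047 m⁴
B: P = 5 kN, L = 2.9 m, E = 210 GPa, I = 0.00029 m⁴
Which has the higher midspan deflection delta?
Model: a simply supported beam with a point load P at midspan, so delta = (P·L^3) / (48·E·I) (SI units).
  A: delta = (5000 × 8.7^3) / (48 × (6.6 × 10¹⁰) × 0.00047) = 0.002211 m = 2.211 mm
  B: delta = (5000 × 2.9^3) / (48 × (2.1 × 10¹¹) × 0.00029) = 4.172 × 10⁻⁵ m = 0.04172 mm
2.211 mm > 0.04172 mm, so A is larger.
Final answer: A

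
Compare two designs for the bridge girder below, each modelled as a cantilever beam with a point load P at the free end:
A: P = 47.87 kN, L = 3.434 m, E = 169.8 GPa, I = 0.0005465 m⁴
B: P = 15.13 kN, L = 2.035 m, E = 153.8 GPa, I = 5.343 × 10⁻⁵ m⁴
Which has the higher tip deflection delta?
Model: a cantilever beam with a point load P at the free end, so delta = (P·L^3) / (3·E·I) (SI units).
  A: delta = (47870 × 3.434^3) / (3 × (1.698 × 10¹¹) × 0.0005465) = 0.006963 m = 6.963 mm
  B: delta = (15130 × 2.035^3) / (3 × (1.538 × 10¹¹) × (5.343 × 10⁻⁵)) = 0.005172 m = 5.172 mm
6.963 mm > 5.172 mm, so A is larger.
Final answer: A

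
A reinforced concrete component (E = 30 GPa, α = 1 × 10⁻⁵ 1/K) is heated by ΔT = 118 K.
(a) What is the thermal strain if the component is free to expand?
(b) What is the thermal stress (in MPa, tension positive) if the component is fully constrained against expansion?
(a) Free thermal strain ε_th = α·ΔT = (1 × 10⁻⁵) × 118 = 0.00118
(b) Fully constrained, the expansion is suppressed, so σ = -E·α·ΔT. Convert E = 30 GPa = 3 × 10¹⁰ Pa.
  σ = -(3 × 10¹⁰) × (1 × 10⁻⁵) × 118 = -3.54 × 10⁷ Pa = -35.4 MPa (compressive)
Final answer: (a) ε_th = 0.00118, (b) σ = -35.4 MPa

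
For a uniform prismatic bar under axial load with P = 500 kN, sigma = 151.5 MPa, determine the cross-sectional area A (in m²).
Model: a uniform prismatic bar under axial load, so sigma = P / A.
Solve for A: A = P / sigma.
Convert to SI units:
  P = 500 kN = 500000 N
  sigma = 151.5 MPa = 1.515 × 10⁸ Pa
Substitute:
  A = 500000 / (1.515 × 10⁸)
  A = 0.0033 m²
Final answer: A = 0.0033 m²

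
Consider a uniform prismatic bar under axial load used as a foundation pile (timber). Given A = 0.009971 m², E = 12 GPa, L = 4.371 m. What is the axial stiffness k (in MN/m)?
Model: a uniform prismatic bar under axial load, so k = (A·E) / L.
Convert to SI units:
  E = 12 GPa = 1.2 × 10¹⁰ Pa
Substitute:
  k = (0.009971 × (1.2 × 10¹⁰)) / 4.371
  k = 2.737 × 10⁷ N/m
Convert: k = 2.737 × 10⁷ N/m = 27.37 MN/m
Final answer: k = 27.37 MN/m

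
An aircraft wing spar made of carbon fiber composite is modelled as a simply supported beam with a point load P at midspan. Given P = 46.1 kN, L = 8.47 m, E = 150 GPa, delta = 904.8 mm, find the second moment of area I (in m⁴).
Model: a simply supported beam with a point load P at midspan, so delta = (P·L^3) / (48·E·I).
Solve for I: I = (P·L^3) / (48·delta·E).
Convert to SI units:
  P = 46.1 kN = 46100 N
  E = 150 GPa = 1.5 × 10¹¹ Pa
  delta = 904.8 mm = 0.9048 m
Substitute:
  I = (46100 × 8.47^3) / (48 × 0.9048 × (1.5 × 10¹¹))
  I = 4.3 × 10⁻⁶ m⁴
Final answer: I = 4.3 × 10⁻⁶ m⁴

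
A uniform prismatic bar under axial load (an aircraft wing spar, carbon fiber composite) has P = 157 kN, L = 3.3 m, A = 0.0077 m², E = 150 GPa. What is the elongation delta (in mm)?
Model: a uniform prismatic bar under axial load, so delta = (P·L) / (A·E).
Convert to SI units:
  P = 157 kN = 157000 N
  E = 150 GPa = 1.5 × 10¹¹ Pa
Substitute:
  delta = (157000 × 3.3) / (0.0077 × (1.5 × 10¹¹))
  delta = 0.0004486 m
Convert: delta = 0.0004486 m = 0.4486 mm
Final answer: delta = 0.4486 mm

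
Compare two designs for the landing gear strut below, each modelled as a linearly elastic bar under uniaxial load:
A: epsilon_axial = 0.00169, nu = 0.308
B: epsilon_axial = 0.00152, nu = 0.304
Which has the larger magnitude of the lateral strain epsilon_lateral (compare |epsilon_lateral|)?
Model: a linearly elastic bar under uniaxial load, so epsilon_lateral = -nu·epsilon_axial (SI units).
  A: epsilon_lateral = -(0.308 × 0.00169) = -0.0005205
  B: epsilon_lateral = -(0.304 × 0.00152) = -0.0004621
|epsilon_lateral|: A = 0.0005205, B = 0.0004621, so A is larger in magnitude.
Final answer: A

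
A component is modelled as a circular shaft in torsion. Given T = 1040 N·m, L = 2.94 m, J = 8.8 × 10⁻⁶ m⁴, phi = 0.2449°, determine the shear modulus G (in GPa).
Model: a circular shaft in torsion, so phi = (T·L) / (G·J).
Solve for G: G = (T·L) / (phi·J).
Convert to SI units:
  phi = 0.2449° = 0.004274 rad
Substitute:
  G = (1040 × 2.94) / (0.004274 × (8.8 × 10⁻⁶))
  G = 8.129 × 10¹⁰ Pa
Convert: G = 8.129 × 10¹⁰ Pa = 81.29 GPa
Final answer: G = 81.29 GPa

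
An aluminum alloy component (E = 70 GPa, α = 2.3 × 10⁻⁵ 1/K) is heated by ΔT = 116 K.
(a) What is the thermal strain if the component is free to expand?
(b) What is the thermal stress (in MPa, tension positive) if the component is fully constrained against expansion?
(a) Free thermal strain ε_th = α·ΔT = (2.3 × 10⁻⁵) × 116 = 0.002668
(b) Fully constrained, the expansion is suppressed, so σ = -E·α·ΔT. Convert E = 70 GPa = 7 × 10¹⁰ Pa.
  σ = -(7 × 10¹⁰) × (2.3 × 10⁻⁵) × 116 = -1.868 × 10⁸ Pa = -186.8 MPa (compressive)
Final answer: (a) ε_th = 0.002668, (b) σ = -186.8 MPa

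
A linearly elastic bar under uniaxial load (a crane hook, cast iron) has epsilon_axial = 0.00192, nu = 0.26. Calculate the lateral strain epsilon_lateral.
Model: a linearly elastic bar under uniaxial load, so epsilon_lateral = -nu·epsilon_axial.
Substitute:
  epsilon_lateral = -(0.26 × 0.00192)
  epsilon_lateral = -0.0004992
Final answer: epsilon_lateral = -0.0004992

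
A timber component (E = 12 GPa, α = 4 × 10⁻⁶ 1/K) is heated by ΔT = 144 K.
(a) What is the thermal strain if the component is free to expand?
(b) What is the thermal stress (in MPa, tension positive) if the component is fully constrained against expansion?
(a) Free thermal strain ε_th = α·ΔT = (4 × 10⁻⁶) × 144 = 0.000576
(b) Fully constrained, the expansion is suppressed, so σ = -E·α·ΔT. Convert E = 12 GPa = 1.2 × 10¹⁰ Pa.
  σ = -(1.2 × 10¹⁰) × (4 × 10⁻⁶) × 144 = -6.912 × 10⁶ Pa = -6.912 MPa (compressive)
Final answer: (a) ε_th = 0.000576, (b) σ = -6.912 MPa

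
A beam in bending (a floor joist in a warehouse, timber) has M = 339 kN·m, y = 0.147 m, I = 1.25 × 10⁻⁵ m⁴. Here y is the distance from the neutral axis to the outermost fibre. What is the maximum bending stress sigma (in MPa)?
Model: a beam in bending, so sigma = (M·y) / I.
Convert to SI units:
  M = 339 kN·m = 339000 N·m
Substitute:
  sigma = (339000 × 0.147) / (1.25 × 10⁻⁵)
  sigma = 3.987 × 10⁹ Pa
Convert: sigma = 3.987 × 10⁹ Pa = 3987 MPa
Final answer: sigma = 3987 MPa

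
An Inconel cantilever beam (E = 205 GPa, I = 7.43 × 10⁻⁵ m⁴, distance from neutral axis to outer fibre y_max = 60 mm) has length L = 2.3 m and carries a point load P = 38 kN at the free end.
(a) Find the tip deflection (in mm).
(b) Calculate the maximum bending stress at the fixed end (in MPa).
(a) Tip deflection of a cantilever with an end point load: δ = P·L^3 / (3·E·I). Convert P = 38 kN = 38000 N, E = 205 GPa = 2.05 × 10¹¹ Pa.
  δ = (38000 × 2.3^3) / (3 × (2.05 × 10¹¹) × (7.43 × 10⁻⁵)) = 0.01012 m = 10.12 mm
(b) Maximum bending moment at the fixed end: M = P·L = 38000 × 2.3 = 87400 N·m. Convert y_max = 60 mm = 0.06 m.
  σ = M·y_max / I = (87400 × 0.06) / (7.43 × 10⁻⁵) = 7.058 × 10⁷ Pa = 70.58 MPa
Final answer: (a) δ = 10.12 mm, (b) σ = 70.58 MPa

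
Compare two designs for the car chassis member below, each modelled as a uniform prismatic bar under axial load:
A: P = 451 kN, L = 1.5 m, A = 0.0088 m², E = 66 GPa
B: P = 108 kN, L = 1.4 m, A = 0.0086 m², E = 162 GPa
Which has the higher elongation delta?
Model: a uniform prismatic bar under axial load, so delta = (P·L) / (A·E) (SI units).
  A: delta = (451000 × 1.5) / (0.0088 × (6.6 × 10¹⁰)) = 0.001165 m = 1.165 mm
  B: delta = (108000 × 1.4) / (0.0086 × (1.62 × 10¹¹)) = 0.0001085 m = 0.1085 mm
1.165 mm > 0.1085 mm, so A is larger.
Final answer: A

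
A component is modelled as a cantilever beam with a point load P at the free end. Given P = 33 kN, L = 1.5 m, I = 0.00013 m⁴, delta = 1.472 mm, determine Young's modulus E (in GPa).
Model: a cantilever beam with a point load P at the free end, so delta = (P·L^3) / (3·E·I).
Solve for E: E = (P·L^3) / (3·delta·I).
Convert to SI units:
  P = 33 kN = 33000 N
  delta = 1.472 mm = 0.001472 m
Substitute:
  E = (33000 × 1.5^3) / (3 × 0.001472 × 0.00013)
  E = 1.94 × 10¹¹ Pa
Convert: E = 1.94 × 10¹¹ Pa = 194 GPa
Final answer: E = 194 GPa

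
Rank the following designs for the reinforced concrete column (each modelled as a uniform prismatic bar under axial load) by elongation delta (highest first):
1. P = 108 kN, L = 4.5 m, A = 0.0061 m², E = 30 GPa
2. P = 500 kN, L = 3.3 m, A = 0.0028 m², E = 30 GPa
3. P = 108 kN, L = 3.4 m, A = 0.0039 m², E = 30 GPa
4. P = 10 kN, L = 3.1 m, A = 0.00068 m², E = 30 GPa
Model: a uniform prismatic bar under axial load, so delta = (P·L) / (A·E) (SI units).
  Case 1: delta = (108000 × 4.5) / (0.0061 × (3 × 10¹⁰)) = 0.002656 m = 2.656 mm
  Case 2: delta = (500000 × 3.3) / (0.0028 × (3 × 10¹⁰)) = 0.01964 m = 19.64 mm
  Case 3: delta = (108000 × 3.4) / (0.0039 × (3 × 10¹⁰)) = 0.003138 m = 3.138 mm
  Case 4: delta = (10000 × 3.1) / (0.00068 × (3 × 10¹⁰)) = 0.00152 m = 1.52 mm
Ordering: 19.64 mm (case 2) > 3.138 mm (case 3) > 2.656 mm (case 1) > 1.52 mm (case 4)
Final answer: 2, 3, 1, 4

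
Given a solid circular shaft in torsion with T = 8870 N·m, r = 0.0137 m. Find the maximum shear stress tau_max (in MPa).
Model: a solid circular shaft in torsion, so tau_max = (2·T) / (π·r^3).
Substitute:
  tau_max = (2 × 8870) / (π × 0.0137^3)
  tau_max = 2.196 × 10⁹ Pa
Convert: tau_max = 2.196 × 10⁹ Pa = 2196 MPa
Final answer: tau_max = 2196 MPa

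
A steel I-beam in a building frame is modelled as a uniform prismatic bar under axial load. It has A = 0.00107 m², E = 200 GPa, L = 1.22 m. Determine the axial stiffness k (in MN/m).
Model: a uniform prismatic bar under axial load, so k = (A·E) / L.
Convert to SI units:
  E = 200 GPa = 2 × 10¹¹ Pa
Substitute:
  k = (0.00107 × (2 × 10¹¹)) / 1.22
  k = 1.754 × 10⁸ N/m
Convert: k = 1.754 × 10⁸ N/m = 175.4 MN/m
Final answer: k = 175.4 MN/m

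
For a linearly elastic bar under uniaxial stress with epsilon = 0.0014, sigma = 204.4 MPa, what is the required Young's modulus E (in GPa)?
Model: a linearly elastic bar under uniaxial stress, so sigma = E·epsilon.
Solve for E: E = sigma / epsilon.
Convert to SI units:
  sigma = 204.4 MPa = 2.044 × 10⁸ Pa
Substitute:
  E = (2.044 × 10⁸) / 0.0014
  E = 1.46 × 10¹¹ Pa
Convert: E = 1.46 × 10¹¹ Pa = 146 GPa
Final answer: E = 146 GPa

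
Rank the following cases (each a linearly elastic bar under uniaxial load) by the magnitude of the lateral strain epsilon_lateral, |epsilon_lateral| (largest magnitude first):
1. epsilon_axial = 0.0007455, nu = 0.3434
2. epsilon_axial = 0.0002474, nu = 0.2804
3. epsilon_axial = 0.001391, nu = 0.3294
Model: a linearly elastic bar under uniaxial load, so epsilon_lateral = -nu·epsilon_axial (SI units).
  Case 1: epsilon_lateral = -(0.3434 × 0.0007455) = -0.000256
  Case 2: epsilon_lateral = -(0.2804 × 0.0002474) = -6.937 × 10⁻⁵
  Case 3: epsilon_lateral = -(0.3294 × 0.001391) = -0.0004582
Ordering by |epsilon_lateral|: 0.0004582 (case 3) > 0.000256 (case 1) > 6.937 × 10⁻⁵ (case 2)
Final answer: 3, 1, 2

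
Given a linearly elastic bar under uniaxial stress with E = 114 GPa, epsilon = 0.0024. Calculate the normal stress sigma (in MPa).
Model: a linearly elastic bar under uniaxial stress, so sigma = E·epsilon.
Convert to SI units:
  E = 114 GPa = 1.14 × 10¹¹ Pa
Substitute:
  sigma = (1.14 × 10¹¹) × 0.0024
  sigma = 2.736 × 10⁸ Pa
Convert: sigma = 2.736 × 10⁸ Pa = 273.6 MPa
Final answer: sigma = 273.6 MPa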